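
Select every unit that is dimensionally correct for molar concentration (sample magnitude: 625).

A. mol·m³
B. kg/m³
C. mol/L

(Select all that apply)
C

molar concentration has SI base units: mol / m^3

Checking each option against mol / m^3:
  A. mol·m³: ✗ does not match
  B. kg/m³: ✗ does not match
  C. mol/L: ✓ matches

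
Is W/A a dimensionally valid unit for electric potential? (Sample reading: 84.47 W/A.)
Yes

electric potential has SI base units: kg * m^2 / (A * s^3)
W/A reduces to the same SI base units, so it is a valid unit for electric potential.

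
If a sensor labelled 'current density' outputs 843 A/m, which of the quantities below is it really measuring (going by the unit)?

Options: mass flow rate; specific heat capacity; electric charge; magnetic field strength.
magnetic field strength

current density should have units dimensionally equivalent to A / m^2 (e.g. A/m²).
The given unit 'A/m' reduces to A / m. Of the listed options, that is the dimensionality of magnetic field strength.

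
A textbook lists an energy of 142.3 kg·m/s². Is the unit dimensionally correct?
No

energy has SI base units: kg * m^2 / s^2
kg·m/s² does NOT reduce to kg * m^2 / s^2; a valid unit for energy would be e.g. J.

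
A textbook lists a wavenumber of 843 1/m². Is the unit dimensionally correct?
No

wavenumber has SI base units: 1 / m
1/m² does NOT reduce to 1 / m; a valid unit for wavenumber would be e.g. 1/m.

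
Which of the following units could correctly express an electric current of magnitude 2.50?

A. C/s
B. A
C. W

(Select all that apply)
A, B

electric current has SI base units: A

Checking each option against A:
  A. C/s: ✓ matches
  B. A: ✓ matches
  C. W: ✗ does not match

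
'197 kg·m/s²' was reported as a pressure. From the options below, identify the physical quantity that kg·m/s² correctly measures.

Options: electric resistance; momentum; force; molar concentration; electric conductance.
force

pressure should have units dimensionally equivalent to kg / (m * s^2) (e.g. Pa).
The given unit 'kg·m/s²' reduces to kg * m / s^2. Of the listed options, that is the dimensionality of force.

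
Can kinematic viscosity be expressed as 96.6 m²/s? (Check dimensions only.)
Yes

kinematic viscosity has SI base units: m^2 / s
m²/s reduces to the same SI base units, so it is a valid unit for kinematic viscosity.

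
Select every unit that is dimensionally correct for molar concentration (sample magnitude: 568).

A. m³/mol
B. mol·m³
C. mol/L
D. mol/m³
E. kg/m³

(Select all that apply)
C, D

molar concentration has SI base units: mol / m^3

Checking each option against mol / m^3:
  A. m³/mol: ✗ does not match
  B. mol·m³: ✗ does not match
  C. mol/L: ✓ matches
  D. mol/m³: ✓ matches
  E. kg/m³: ✗ does not match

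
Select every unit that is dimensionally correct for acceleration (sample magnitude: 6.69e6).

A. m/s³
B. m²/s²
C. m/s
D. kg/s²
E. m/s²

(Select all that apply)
E

acceleration has SI base units: m / s^2

Checking each option against m / s^2:
  A. m/s³: ✗ does not match
  B. m²/s²: ✗ does not match
  C. m/s: ✗ does not match
  D. kg/s²: ✗ does not match
  E. m/s²: ✓ matches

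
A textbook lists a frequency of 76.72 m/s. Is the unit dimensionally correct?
No

frequency has SI base units: 1 / s
m/s does NOT reduce to 1 / s; a valid unit for frequency would be e.g. Hz.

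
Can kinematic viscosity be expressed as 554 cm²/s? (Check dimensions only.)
Yes

kinematic viscosity has SI base units: m^2 / s
cm²/s reduces to the same SI base units, so it is a valid unit for kinematic viscosity.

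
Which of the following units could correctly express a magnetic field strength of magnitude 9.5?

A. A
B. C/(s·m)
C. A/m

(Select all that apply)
B, C

magnetic field strength has SI base units: A / m

Checking each option against A / m:
  A. A: ✗ does not match
  B. C/(s·m): ✓ matches
  C. A/m: ✓ matches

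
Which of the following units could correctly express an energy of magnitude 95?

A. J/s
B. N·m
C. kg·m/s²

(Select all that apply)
B

energy has SI base units: kg * m^2 / s^2

Checking each option against kg * m^2 / s^2:
  A. J/s: ✗ does not match
  B. N·m: ✓ matches
  C. kg·m/s²: ✗ does not match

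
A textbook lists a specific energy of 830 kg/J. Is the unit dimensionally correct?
No

specific energy has SI base units: m^2 / s^2
kg/J does NOT reduce to m^2 / s^2; a valid unit for specific energy would be e.g. J/kg.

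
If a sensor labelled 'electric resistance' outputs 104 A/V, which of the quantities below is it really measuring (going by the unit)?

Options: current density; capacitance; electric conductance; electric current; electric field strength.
electric conductance

electric resistance should have units dimensionally equivalent to kg * m^2 / (A^2 * s^3) (e.g. Ω).
The given unit 'A/V' reduces to A^2 * s^3 / (kg * m^2). Of the listed options, that is the dimensionality of electric conductance.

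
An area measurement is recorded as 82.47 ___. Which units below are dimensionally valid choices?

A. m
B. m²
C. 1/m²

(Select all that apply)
B

area has SI base units: m^2

Checking each option against m^2:
  A. m: ✗ does not match
  B. m²: ✓ matches
  C. 1/m²: ✗ does not match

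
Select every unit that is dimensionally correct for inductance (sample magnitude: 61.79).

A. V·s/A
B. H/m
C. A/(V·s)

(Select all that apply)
A

inductance has SI base units: kg * m^2 / (A^2 * s^2)

Checking each option against kg * m^2 / (A^2 * s^2):
  A. V·s/A: ✓ matches
  B. H/m: ✗ does not match
  C. A/(V·s): ✗ does not match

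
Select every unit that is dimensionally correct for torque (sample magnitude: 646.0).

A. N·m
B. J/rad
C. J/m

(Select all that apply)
A, B

torque has SI base units: kg * m^2 / s^2

Checking each option against kg * m^2 / s^2:
  A. N·m: ✓ matches
  B. J/rad: ✓ matches
  C. J/m: ✗ does not match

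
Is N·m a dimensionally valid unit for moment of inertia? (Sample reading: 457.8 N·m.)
No

moment of inertia has SI base units: kg * m^2
N·m does NOT reduce to kg * m^2; a valid unit for moment of inertia would be e.g. kg·m².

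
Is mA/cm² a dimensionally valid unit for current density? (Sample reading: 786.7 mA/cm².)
Yes

current density has SI base units: A / m^2
mA/cm² reduces to the same SI base units, so it is a valid unit for current density.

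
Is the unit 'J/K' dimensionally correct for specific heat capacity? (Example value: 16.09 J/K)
No

specific heat capacity has SI base units: m^2 / (s^2 * K)
J/K does NOT reduce to m^2 / (s^2 * K); a valid unit for specific heat capacity would be e.g. J/(kg·K).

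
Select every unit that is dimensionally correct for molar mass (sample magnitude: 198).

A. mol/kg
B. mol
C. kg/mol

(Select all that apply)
C

molar mass has SI base units: kg / mol

Checking each option against kg / mol:
  A. mol/kg: ✗ does not match
  B. mol: ✗ does not match
  C. kg/mol: ✓ matches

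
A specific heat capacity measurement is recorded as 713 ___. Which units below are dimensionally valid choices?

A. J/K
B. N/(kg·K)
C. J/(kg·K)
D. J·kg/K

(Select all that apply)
C

specific heat capacity has SI base units: m^2 / (s^2 * K)

Checking each option against m^2 / (s^2 * K):
  A. J/K: ✗ does not match
  B. N/(kg·K): ✗ does not match
  C. J/(kg·K): ✓ matches
  D. J·kg/K: ✗ does not match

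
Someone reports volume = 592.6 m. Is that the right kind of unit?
No

volume has SI base units: m^3
m does NOT reduce to m^3; a valid unit for volume would be e.g. m³.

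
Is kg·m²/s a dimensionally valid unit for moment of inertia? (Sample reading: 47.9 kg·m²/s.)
No

moment of inertia has SI base units: kg * m^2
kg·m²/s does NOT reduce to kg * m^2; a valid unit for moment of inertia would be e.g. kg·m².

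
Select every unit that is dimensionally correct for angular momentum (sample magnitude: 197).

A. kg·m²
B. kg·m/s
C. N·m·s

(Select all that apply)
C

angular momentum has SI base units: kg * m^2 / s

Checking each option against kg * m^2 / s:
  A. kg·m²: ✗ does not match
  B. kg·m/s: ✗ does not match
  C. N·m·s: ✓ matches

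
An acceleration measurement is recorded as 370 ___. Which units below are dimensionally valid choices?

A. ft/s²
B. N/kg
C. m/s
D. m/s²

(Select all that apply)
A, B, D

acceleration has SI base units: m / s^2

Checking each option against m / s^2:
  A. ft/s²: ✓ matches
  B. N/kg: ✓ matches
  C. m/s: ✗ does not match
  D. m/s²: ✓ matches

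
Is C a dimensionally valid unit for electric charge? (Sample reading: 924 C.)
Yes

electric charge has SI base units: A * s
C reduces to the same SI base units, so it is a valid unit for electric charge.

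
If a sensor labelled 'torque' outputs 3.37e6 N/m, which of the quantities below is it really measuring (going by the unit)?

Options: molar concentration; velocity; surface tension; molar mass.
surface tension

torque should have units dimensionally equivalent to kg * m^2 / s^2 (e.g. N·m).
The given unit 'N/m' reduces to kg / s^2. Of the listed options, that is the dimensionality of surface tension.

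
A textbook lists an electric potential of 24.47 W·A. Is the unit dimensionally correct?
No

electric potential has SI base units: kg * m^2 / (A * s^3)
W·A does NOT reduce to kg * m^2 / (A * s^3); a valid unit for electric potential would be e.g. V.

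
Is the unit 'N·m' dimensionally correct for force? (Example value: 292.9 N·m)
No

force has SI base units: kg * m / s^2
N·m does NOT reduce to kg * m / s^2; a valid unit for force would be e.g. N.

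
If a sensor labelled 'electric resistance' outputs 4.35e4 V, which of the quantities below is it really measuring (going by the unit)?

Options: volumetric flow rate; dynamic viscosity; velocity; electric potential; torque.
electric potential

electric resistance should have units dimensionally equivalent to kg * m^2 / (A^2 * s^3) (e.g. Ω).
The given unit 'V' reduces to kg * m^2 / (A * s^3). Of the listed options, that is the dimensionality of electric potential.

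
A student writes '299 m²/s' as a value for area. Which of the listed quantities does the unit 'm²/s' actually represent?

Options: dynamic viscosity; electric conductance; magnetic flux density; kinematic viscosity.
kinematic viscosity

area should have units dimensionally equivalent to m^2 (e.g. m²).
The given unit 'm²/s' reduces to m^2 / s. Of the listed options, that is the dimensionality of kinematic viscosity.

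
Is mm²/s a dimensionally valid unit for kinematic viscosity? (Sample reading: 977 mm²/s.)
Yes

kinematic viscosity has SI base units: m^2 / s
mm²/s reduces to the same SI base units, so it is a valid unit for kinematic viscosity.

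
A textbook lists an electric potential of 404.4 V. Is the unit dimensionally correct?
Yes

electric potential has SI base units: kg * m^2 / (A * s^3)
V reduces to the same SI base units, so it is a valid unit for electric potential.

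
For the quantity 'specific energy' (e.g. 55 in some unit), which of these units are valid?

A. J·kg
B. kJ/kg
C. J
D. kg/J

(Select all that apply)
B

specific energy has SI base units: m^2 / s^2

Checking each option against m^2 / s^2:
  A. J·kg: ✗ does not match
  B. kJ/kg: ✓ matches
  C. J: ✗ does not match
  D. kg/J: ✗ does not match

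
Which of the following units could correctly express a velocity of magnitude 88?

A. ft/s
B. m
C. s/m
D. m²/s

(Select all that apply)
A

velocity has SI base units: m / s

Checking each option against m / s:
  A. ft/s: ✓ matches
  B. m: ✗ does not match
  C. s/m: ✗ does not match
  D. m²/s: ✗ does not match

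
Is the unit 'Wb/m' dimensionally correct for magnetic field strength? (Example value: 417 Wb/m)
No

magnetic field strength has SI base units: A / m
Wb/m does NOT reduce to A / m; a valid unit for magnetic field strength would be e.g. A/m.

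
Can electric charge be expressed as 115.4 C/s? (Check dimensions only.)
No

electric charge has SI base units: A * s
C/s does NOT reduce to A * s; a valid unit for electric charge would be e.g. C.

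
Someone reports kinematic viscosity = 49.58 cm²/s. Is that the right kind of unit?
Yes

kinematic viscosity has SI base units: m^2 / s
cm²/s reduces to the same SI base units, so it is a valid unit for kinematic viscosity.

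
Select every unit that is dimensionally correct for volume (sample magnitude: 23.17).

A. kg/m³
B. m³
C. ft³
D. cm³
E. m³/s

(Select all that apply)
B, C, D

volume has SI base units: m^3

Checking each option against m^3:
  A. kg/m³: ✗ does not match
  B. m³: ✓ matches
  C. ft³: ✓ matches
  D. cm³: ✓ matches
  E. m³/s: ✗ does not match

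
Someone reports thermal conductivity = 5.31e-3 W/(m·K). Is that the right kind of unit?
Yes

thermal conductivity has SI base units: kg * m / (s^3 * K)
W/(m·K) reduces to the same SI base units, so it is a valid unit for thermal conductivity.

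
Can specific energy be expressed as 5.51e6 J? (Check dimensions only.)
No

specific energy has SI base units: m^2 / s^2
J does NOT reduce to m^2 / s^2; a valid unit for specific energy would be e.g. J/kg.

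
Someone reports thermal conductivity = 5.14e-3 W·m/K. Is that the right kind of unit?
No

thermal conductivity has SI base units: kg * m / (s^3 * K)
W·m/K does NOT reduce to kg * m / (s^3 * K); a valid unit for thermal conductivity would be e.g. W/(m·K).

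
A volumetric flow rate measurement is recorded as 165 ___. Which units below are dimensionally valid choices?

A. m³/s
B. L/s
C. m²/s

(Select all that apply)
A, B

volumetric flow rate has SI base units: m^3 / s

Checking each option against m^3 / s:
  A. m³/s: ✓ matches
  B. L/s: ✓ matches
  C. m²/s: ✗ does not match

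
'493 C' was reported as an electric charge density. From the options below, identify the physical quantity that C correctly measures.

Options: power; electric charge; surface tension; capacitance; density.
electric charge

electric charge density should have units dimensionally equivalent to A * s / m^3 (e.g. C/m³).
The given unit 'C' reduces to A * s. Of the listed options, that is the dimensionality of electric charge.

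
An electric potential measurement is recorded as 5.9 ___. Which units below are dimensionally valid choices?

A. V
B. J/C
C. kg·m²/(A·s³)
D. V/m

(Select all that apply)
A, B, C

electric potential has SI base units: kg * m^2 / (A * s^3)

Checking each option against kg * m^2 / (A * s^3):
  A. V: ✓ matches
  B. J/C: ✓ matches
  C. kg·m²/(A·s³): ✓ matches
  D. V/m: ✗ does not match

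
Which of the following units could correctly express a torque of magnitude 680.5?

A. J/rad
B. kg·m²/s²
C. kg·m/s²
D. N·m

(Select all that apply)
A, B, D

torque has SI base units: kg * m^2 / s^2

Checking each option against kg * m^2 / s^2:
  A. J/rad: ✓ matches
  B. kg·m²/s²: ✓ matches
  C. kg·m/s²: ✗ does not match
  D. N·m: ✓ matches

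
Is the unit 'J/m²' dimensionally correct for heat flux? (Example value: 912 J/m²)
No

heat flux has SI base units: kg / s^3
J/m² does NOT reduce to kg / s^3; a valid unit for heat flux would be e.g. W/m².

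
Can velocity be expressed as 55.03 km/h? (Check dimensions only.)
Yes

velocity has SI base units: m / s
km/h reduces to the same SI base units, so it is a valid unit for velocity.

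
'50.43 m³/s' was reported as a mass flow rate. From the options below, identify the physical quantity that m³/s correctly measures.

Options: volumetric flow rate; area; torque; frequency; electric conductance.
volumetric flow rate

mass flow rate should have units dimensionally equivalent to kg / s (e.g. kg/s).
The given unit 'm³/s' reduces to m^3 / s. Of the listed options, that is the dimensionality of volumetric flow rate.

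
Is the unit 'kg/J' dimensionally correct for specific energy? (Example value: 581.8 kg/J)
No

specific energy has SI base units: m^2 / s^2
kg/J does NOT reduce to m^2 / s^2; a valid unit for specific energy would be e.g. J/kg.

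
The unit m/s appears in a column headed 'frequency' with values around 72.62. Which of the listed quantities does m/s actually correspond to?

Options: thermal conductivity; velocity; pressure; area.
velocity

frequency should have units dimensionally equivalent to 1 / s (e.g. Hz).
The given unit 'm/s' reduces to m / s. Of the listed options, that is the dimensionality of velocity.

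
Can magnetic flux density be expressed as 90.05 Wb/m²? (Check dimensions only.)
Yes

magnetic flux density has SI base units: kg / (A * s^2)
Wb/m² reduces to the same SI base units, so it is a valid unit for magnetic flux density.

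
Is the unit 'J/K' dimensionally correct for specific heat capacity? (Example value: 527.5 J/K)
No

specific heat capacity has SI base units: m^2 / (s^2 * K)
J/K does NOT reduce to m^2 / (s^2 * K); a valid unit for specific heat capacity would be e.g. J/(kg·K).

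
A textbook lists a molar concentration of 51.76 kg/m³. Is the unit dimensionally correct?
No

molar concentration has SI base units: mol / m^3
kg/m³ does NOT reduce to mol / m^3; a valid unit for molar concentration would be e.g. mol/m³.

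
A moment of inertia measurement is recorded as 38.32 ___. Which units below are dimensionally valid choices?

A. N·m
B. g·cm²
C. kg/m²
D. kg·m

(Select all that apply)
B

moment of inertia has SI base units: kg * m^2

Checking each option against kg * m^2:
  A. N·m: ✗ does not match
  B. g·cm²: ✓ matches
  C. kg/m²: ✗ does not match
  D. kg·m: ✗ does not match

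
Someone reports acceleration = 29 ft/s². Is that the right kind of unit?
Yes

acceleration has SI base units: m / s^2
ft/s² reduces to the same SI base units, so it is a valid unit for acceleration.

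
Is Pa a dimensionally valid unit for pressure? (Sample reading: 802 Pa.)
Yes

pressure has SI base units: kg / (m * s^2)
Pa reduces to the same SI base units, so it is a valid unit for pressure.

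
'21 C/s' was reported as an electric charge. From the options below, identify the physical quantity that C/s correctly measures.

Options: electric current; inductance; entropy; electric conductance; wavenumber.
electric current

electric charge should have units dimensionally equivalent to A * s (e.g. C).
The given unit 'C/s' reduces to A. Of the listed options, that is the dimensionality of electric current.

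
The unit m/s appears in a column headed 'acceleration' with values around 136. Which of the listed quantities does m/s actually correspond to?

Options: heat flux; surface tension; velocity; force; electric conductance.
velocity

acceleration should have units dimensionally equivalent to m / s^2 (e.g. m/s²).
The given unit 'm/s' reduces to m / s. Of the listed options, that is the dimensionality of velocity.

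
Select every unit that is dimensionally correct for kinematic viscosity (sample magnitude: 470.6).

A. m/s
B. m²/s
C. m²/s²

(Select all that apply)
B

kinematic viscosity has SI base units: m^2 / s

Checking each option against m^2 / s:
  A. m/s: ✗ does not match
  B. m²/s: ✓ matches
  C. m²/s²: ✗ does not match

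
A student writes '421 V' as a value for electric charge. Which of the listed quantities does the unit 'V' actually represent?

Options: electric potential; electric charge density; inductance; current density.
electric potential

electric charge should have units dimensionally equivalent to A * s (e.g. C).
The given unit 'V' reduces to kg * m^2 / (A * s^3). Of the listed options, that is the dimensionality of electric potential.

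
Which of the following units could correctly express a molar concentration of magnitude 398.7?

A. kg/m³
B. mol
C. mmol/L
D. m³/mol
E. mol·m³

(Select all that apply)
C

molar concentration has SI base units: mol / m^3

Checking each option against mol / m^3:
  A. kg/m³: ✗ does not match
  B. mol: ✗ does not match
  C. mmol/L: ✓ matches
  D. m³/mol: ✗ does not match
  E. mol·m³: ✗ does not match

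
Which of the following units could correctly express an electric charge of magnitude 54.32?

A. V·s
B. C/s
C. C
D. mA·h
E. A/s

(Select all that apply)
C, D

electric charge has SI base units: A * s

Checking each option against A * s:
  A. V·s: ✗ does not match
  B. C/s: ✗ does not match
  C. C: ✓ matches
  D. mA·h: ✓ matches
  E. A/s: ✗ does not match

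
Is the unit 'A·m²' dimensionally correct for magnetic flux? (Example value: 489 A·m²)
No

magnetic flux has SI base units: kg * m^2 / (A * s^2)
A·m² does NOT reduce to kg * m^2 / (A * s^2); a valid unit for magnetic flux would be e.g. Wb.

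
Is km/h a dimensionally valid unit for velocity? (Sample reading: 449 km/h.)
Yes

velocity has SI base units: m / s
km/h reduces to the same SI base units, so it is a valid unit for velocity.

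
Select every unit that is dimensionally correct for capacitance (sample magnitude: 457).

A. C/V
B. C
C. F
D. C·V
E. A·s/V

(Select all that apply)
A, C, E

capacitance has SI base units: A^2 * s^4 / (kg * m^2)

Checking each option against A^2 * s^4 / (kg * m^2):
  A. C/V: ✓ matches
  B. C: ✗ does not match
  C. F: ✓ matches
  D. C·V: ✗ does not match
  E. A·s/V: ✓ matches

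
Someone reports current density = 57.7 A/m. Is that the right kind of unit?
No

current density has SI base units: A / m^2
A/m does NOT reduce to A / m^2; a valid unit for current density would be e.g. A/m².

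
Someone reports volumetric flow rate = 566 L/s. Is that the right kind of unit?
Yes

volumetric flow rate has SI base units: m^3 / s
L/s reduces to the same SI base units, so it is a valid unit for volumetric flow rate.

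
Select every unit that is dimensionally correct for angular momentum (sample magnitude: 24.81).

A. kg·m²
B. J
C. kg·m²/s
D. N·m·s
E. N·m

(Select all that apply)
C, D

angular momentum has SI base units: kg * m^2 / s

Checking each option against kg * m^2 / s:
  A. kg·m²: ✗ does not match
  B. J: ✗ does not match
  C. kg·m²/s: ✓ matches
  D. N·m·s: ✓ matches
  E. N·m: ✗ does not match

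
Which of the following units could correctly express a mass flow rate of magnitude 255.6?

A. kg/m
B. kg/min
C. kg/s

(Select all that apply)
B, C

mass flow rate has SI base units: kg / s

Checking each option against kg / s:
  A. kg/m: ✗ does not match
  B. kg/min: ✓ matches
  C. kg/s: ✓ matches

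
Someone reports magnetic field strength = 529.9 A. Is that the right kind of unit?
No

magnetic field strength has SI base units: A / m
A does NOT reduce to A / m; a valid unit for magnetic field strength would be e.g. A/m.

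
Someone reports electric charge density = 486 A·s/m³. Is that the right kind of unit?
Yes

electric charge density has SI base units: A * s / m^3
A·s/m³ reduces to the same SI base units, so it is a valid unit for electric charge density.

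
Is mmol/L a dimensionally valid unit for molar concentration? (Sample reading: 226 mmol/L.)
Yes

molar concentration has SI base units: mol / m^3
mmol/L reduces to the same SI base units, so it is a valid unit for molar concentration.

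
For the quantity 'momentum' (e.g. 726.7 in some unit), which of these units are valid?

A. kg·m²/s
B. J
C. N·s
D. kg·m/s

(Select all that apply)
C, D

momentum has SI base units: kg * m / s

Checking each option against kg * m / s:
  A. kg·m²/s: ✗ does not match
  B. J: ✗ does not match
  C. N·s: ✓ matches
  D. kg·m/s: ✓ matches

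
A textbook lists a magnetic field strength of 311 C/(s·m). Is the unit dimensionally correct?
Yes

magnetic field strength has SI base units: A / m
C/(s·m) reduces to the same SI base units, so it is a valid unit for magnetic field strength.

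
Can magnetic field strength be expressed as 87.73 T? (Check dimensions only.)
No

magnetic field strength has SI base units: A / m
T does NOT reduce to A / m; a valid unit for magnetic field strength would be e.g. A/m.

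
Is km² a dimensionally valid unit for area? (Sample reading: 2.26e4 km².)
Yes

area has SI base units: m^2
km² reduces to the same SI base units, so it is a valid unit for area.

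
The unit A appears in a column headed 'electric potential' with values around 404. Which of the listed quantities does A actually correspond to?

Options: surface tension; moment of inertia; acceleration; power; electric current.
electric current

electric potential should have units dimensionally equivalent to kg * m^2 / (A * s^3) (e.g. V).
The given unit 'A' reduces to A. Of the listed options, that is the dimensionality of electric current.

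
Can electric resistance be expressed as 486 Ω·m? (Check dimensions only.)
No

electric resistance has SI base units: kg * m^2 / (A^2 * s^3)
Ω·m does NOT reduce to kg * m^2 / (A^2 * s^3); a valid unit for electric resistance would be e.g. Ω.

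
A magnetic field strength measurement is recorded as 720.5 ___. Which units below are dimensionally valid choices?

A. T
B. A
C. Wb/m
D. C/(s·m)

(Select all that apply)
D

magnetic field strength has SI base units: A / m

Checking each option against A / m:
  A. T: ✗ does not match
  B. A: ✗ does not match
  C. Wb/m: ✗ does not match
  D. C/(s·m): ✓ matches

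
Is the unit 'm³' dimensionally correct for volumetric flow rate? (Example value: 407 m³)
No

volumetric flow rate has SI base units: m^3 / s
m³ does NOT reduce to m^3 / s; a valid unit for volumetric flow rate would be e.g. m³/s.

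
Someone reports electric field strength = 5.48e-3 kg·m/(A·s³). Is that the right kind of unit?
Yes

electric field strength has SI base units: kg * m / (A * s^3)
kg·m/(A·s³) reduces to the same SI base units, so it is a valid unit for electric field strength.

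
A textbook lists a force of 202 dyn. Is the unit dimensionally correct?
Yes

force has SI base units: kg * m / s^2
dyn reduces to the same SI base units, so it is a valid unit for force.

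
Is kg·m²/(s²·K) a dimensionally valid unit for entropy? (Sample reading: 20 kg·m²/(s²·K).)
Yes

entropy has SI base units: kg * m^2 / (s^2 * K)
kg·m²/(s²·K) reduces to the same SI base units, so it is a valid unit for entropy.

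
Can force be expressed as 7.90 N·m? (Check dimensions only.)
No

force has SI base units: kg * m / s^2
N·m does NOT reduce to kg * m / s^2; a valid unit for force would be e.g. N.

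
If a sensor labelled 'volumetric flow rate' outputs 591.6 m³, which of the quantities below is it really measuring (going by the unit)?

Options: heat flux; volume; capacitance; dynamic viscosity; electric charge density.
volume

volumetric flow rate should have units dimensionally equivalent to m^3 / s (e.g. m³/s).
The given unit 'm³' reduces to m^3. Of the listed options, that is the dimensionality of volume.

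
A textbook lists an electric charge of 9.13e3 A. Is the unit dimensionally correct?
No

electric charge has SI base units: A * s
A does NOT reduce to A * s; a valid unit for electric charge would be e.g. C.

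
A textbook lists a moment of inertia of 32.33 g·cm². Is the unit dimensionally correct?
Yes

moment of inertia has SI base units: kg * m^2
g·cm² reduces to the same SI base units, so it is a valid unit for moment of inertia.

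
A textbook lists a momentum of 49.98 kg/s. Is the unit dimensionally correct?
No

momentum has SI base units: kg * m / s
kg/s does NOT reduce to kg * m / s; a valid unit for momentum would be e.g. kg·m/s.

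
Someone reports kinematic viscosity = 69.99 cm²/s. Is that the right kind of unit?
Yes

kinematic viscosity has SI base units: m^2 / s
cm²/s reduces to the same SI base units, so it is a valid unit for kinematic viscosity.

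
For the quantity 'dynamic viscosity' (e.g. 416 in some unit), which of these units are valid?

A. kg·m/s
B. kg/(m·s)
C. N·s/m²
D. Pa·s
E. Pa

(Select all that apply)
B, C, D

dynamic viscosity has SI base units: kg / (m * s)

Checking each option against kg / (m * s):
  A. kg·m/s: ✗ does not match
  B. kg/(m·s): ✓ matches
  C. N·s/m²: ✓ matches
  D. Pa·s: ✓ matches
  E. Pa: ✗ does not match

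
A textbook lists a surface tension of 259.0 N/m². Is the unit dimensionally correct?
No

surface tension has SI base units: kg / s^2
N/m² does NOT reduce to kg / s^2; a valid unit for surface tension would be e.g. N/m.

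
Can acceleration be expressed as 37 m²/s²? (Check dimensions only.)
No

acceleration has SI base units: m / s^2
m²/s² does NOT reduce to m / s^2; a valid unit for acceleration would be e.g. m/s².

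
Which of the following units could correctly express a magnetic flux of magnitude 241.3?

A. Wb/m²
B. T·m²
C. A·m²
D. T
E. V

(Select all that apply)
B

magnetic flux has SI base units: kg * m^2 / (A * s^2)

Checking each option against kg * m^2 / (A * s^2):
  A. Wb/m²: ✗ does not match
  B. T·m²: ✓ matches
  C. A·m²: ✗ does not match
  D. T: ✗ does not match
  E. V: ✗ does not match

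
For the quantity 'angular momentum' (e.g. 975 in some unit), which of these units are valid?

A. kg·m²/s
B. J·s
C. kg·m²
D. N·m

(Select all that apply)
A, B

angular momentum has SI base units: kg * m^2 / s

Checking each option against kg * m^2 / s:
  A. kg·m²/s: ✓ matches
  B. J·s: ✓ matches
  C. kg·m²: ✗ does not match
  D. N·m: ✗ does not match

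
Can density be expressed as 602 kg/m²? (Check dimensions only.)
No

density has SI base units: kg / m^3
kg/m² does NOT reduce to kg / m^3; a valid unit for density would be e.g. kg/m³.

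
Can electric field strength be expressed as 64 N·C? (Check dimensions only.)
No

electric field strength has SI base units: kg * m / (A * s^3)
N·C does NOT reduce to kg * m / (A * s^3); a valid unit for electric field strength would be e.g. V/m.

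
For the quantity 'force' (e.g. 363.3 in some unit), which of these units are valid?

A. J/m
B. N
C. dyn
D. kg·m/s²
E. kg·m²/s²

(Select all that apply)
A, B, C, D

force has SI base units: kg * m / s^2

Checking each option against kg * m / s^2:
  A. J/m: ✓ matches
  B. N: ✓ matches
  C. dyn: ✓ matches
  D. kg·m/s²: ✓ matches
  E. kg·m²/s²: ✗ does not match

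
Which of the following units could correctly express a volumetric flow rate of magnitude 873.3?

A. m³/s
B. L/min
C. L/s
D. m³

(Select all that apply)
A, B, C

volumetric flow rate has SI base units: m^3 / s

Checking each option against m^3 / s:
  A. m³/s: ✓ matches
  B. L/min: ✓ matches
  C. L/s: ✓ matches
  D. m³: ✗ does not match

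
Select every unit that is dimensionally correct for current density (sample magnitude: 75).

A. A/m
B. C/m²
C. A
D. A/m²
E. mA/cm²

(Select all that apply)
D, E

current density has SI base units: A / m^2

Checking each option against A / m^2:
  A. A/m: ✗ does not match
  B. C/m²: ✗ does not match
  C. A: ✗ does not match
  D. A/m²: ✓ matches
  E. mA/cm²: ✓ matches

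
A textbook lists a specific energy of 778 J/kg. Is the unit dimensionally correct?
Yes

specific energy has SI base units: m^2 / s^2
J/kg reduces to the same SI base units, so it is a valid unit for specific energy.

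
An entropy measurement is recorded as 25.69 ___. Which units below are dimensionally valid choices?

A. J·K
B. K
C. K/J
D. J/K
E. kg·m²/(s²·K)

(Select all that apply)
D, E

entropy has SI base units: kg * m^2 / (s^2 * K)

Checking each option against kg * m^2 / (s^2 * K):
  A. J·K: ✗ does not match
  B. K: ✗ does not match
  C. K/J: ✗ does not match
  D. J/K: ✓ matches
  E. kg·m²/(s²·K): ✓ matches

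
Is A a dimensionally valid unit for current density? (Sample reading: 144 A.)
No

current density has SI base units: A / m^2
A does NOT reduce to A / m^2; a valid unit for current density would be e.g. A/m².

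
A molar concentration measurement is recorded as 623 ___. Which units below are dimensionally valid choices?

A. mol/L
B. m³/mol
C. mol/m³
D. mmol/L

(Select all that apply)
A, C, D

molar concentration has SI base units: mol / m^3

Checking each option against mol / m^3:
  A. mol/L: ✓ matches
  B. m³/mol: ✗ does not match
  C. mol/m³: ✓ matches
  D. mmol/L: ✓ matches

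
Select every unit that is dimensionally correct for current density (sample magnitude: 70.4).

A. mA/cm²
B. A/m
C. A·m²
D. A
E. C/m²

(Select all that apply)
A

current density has SI base units: A / m^2

Checking each option against A / m^2:
  A. mA/cm²: ✓ matches
  B. A/m: ✗ does not match
  C. A·m²: ✗ does not match
  D. A: ✗ does not match
  E. C/m²: ✗ does not match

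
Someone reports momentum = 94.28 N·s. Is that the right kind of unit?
Yes

momentum has SI base units: kg * m / s
N·s reduces to the same SI base units, so it is a valid unit for momentum.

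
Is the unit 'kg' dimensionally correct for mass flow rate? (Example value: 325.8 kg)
No

mass flow rate has SI base units: kg / s
kg does NOT reduce to kg / s; a valid unit for mass flow rate would be e.g. kg/s.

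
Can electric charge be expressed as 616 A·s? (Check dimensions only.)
Yes

electric charge has SI base units: A * s
A·s reduces to the same SI base units, so it is a valid unit for electric charge.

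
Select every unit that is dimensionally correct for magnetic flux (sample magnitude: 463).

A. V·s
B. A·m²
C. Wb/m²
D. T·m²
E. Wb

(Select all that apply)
A, D, E

magnetic flux has SI base units: kg * m^2 / (A * s^2)

Checking each option against kg * m^2 / (A * s^2):
  A. V·s: ✓ matches
  B. A·m²: ✗ does not match
  C. Wb/m²: ✗ does not match
  D. T·m²: ✓ matches
  E. Wb: ✓ matches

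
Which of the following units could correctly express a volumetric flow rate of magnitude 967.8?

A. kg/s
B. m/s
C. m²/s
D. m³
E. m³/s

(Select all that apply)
E

volumetric flow rate has SI base units: m^3 / s

Checking each option against m^3 / s:
  A. kg/s: ✗ does not match
  B. m/s: ✗ does not match
  C. m²/s: ✗ does not match
  D. m³: ✗ does not match
  E. m³/s: ✓ matches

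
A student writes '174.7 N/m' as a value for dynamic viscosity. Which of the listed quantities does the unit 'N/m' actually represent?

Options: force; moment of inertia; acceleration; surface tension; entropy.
surface tension

dynamic viscosity should have units dimensionally equivalent to kg / (m * s) (e.g. Pa·s).
The given unit 'N/m' reduces to kg / s^2. Of the listed options, that is the dimensionality of surface tension.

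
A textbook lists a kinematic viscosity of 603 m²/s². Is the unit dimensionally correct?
No

kinematic viscosity has SI base units: m^2 / s
m²/s² does NOT reduce to m^2 / s; a valid unit for kinematic viscosity would be e.g. m²/s.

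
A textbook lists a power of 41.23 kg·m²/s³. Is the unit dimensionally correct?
Yes

power has SI base units: kg * m^2 / s^3
kg·m²/s³ reduces to the same SI base units, so it is a valid unit for power.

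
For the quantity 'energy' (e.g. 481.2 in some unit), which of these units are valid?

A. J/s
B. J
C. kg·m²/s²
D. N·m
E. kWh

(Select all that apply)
B, C, D, E

energy has SI base units: kg * m^2 / s^2

Checking each option against kg * m^2 / s^2:
  A. J/s: ✗ does not match
  B. J: ✓ matches
  C. kg·m²/s²: ✓ matches
  D. N·m: ✓ matches
  E. kWh: ✓ matches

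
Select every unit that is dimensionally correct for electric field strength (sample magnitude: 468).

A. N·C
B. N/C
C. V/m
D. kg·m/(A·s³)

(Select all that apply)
B, C, D

electric field strength has SI base units: kg * m / (A * s^3)

Checking each option against kg * m / (A * s^3):
  A. N·C: ✗ does not match
  B. N/C: ✓ matches
  C. V/m: ✓ matches
  D. kg·m/(A·s³): ✓ matches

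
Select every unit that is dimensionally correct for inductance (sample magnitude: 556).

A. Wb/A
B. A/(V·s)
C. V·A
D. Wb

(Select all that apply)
A

inductance has SI base units: kg * m^2 / (A^2 * s^2)

Checking each option against kg * m^2 / (A^2 * s^2):
  A. Wb/A: ✓ matches
  B. A/(V·s): ✗ does not match
  C. V·A: ✗ does not match
  D. Wb: ✗ does not match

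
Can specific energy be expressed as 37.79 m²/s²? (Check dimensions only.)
Yes

specific energy has SI base units: m^2 / s^2
m²/s² reduces to the same SI base units, so it is a valid unit for specific energy.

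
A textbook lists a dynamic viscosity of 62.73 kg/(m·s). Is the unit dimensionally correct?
Yes

dynamic viscosity has SI base units: kg / (m * s)
kg/(m·s) reduces to the same SI base units, so it is a valid unit for dynamic viscosity.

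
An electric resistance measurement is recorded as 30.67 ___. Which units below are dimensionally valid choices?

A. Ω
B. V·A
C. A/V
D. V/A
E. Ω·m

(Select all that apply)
A, D

electric resistance has SI base units: kg * m^2 / (A^2 * s^3)

Checking each option against kg * m^2 / (A^2 * s^3):
  A. Ω: ✓ matches
  B. V·A: ✗ does not match
  C. A/V: ✗ does not match
  D. V/A: ✓ matches
  E. Ω·m: ✗ does not match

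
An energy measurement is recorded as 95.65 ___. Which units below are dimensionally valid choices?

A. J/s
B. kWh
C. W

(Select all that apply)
B

energy has SI base units: kg * m^2 / s^2

Checking each option against kg * m^2 / s^2:
  A. J/s: ✗ does not match
  B. kWh: ✓ matches
  C. W: ✗ does not match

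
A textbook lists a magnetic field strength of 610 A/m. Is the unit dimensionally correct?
Yes

magnetic field strength has SI base units: A / m
A/m reduces to the same SI base units, so it is a valid unit for magnetic field strength.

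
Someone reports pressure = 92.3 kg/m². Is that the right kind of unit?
No

pressure has SI base units: kg / (m * s^2)
kg/m² does NOT reduce to kg / (m * s^2); a valid unit for pressure would be e.g. Pa.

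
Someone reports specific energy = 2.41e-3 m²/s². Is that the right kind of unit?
Yes

specific energy has SI base units: m^2 / s^2
m²/s² reduces to the same SI base units, so it is a valid unit for specific energy.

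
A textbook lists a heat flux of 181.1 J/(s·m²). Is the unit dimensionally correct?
Yes

heat flux has SI base units: kg / s^3
J/(s·m²) reduces to the same SI base units, so it is a valid unit for heat flux.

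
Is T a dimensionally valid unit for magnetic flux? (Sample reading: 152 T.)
No

magnetic flux has SI base units: kg * m^2 / (A * s^2)
T does NOT reduce to kg * m^2 / (A * s^2); a valid unit for magnetic flux would be e.g. Wb.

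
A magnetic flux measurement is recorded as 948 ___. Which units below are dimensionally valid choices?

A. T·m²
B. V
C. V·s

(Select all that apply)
A, C

magnetic flux has SI base units: kg * m^2 / (A * s^2)

Checking each option against kg * m^2 / (A * s^2):
  A. T·m²: ✓ matches
  B. V: ✗ does not match
  C. V·s: ✓ matches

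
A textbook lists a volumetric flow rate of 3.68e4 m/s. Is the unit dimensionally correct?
No

volumetric flow rate has SI base units: m^3 / s
m/s does NOT reduce to m^3 / s; a valid unit for volumetric flow rate would be e.g. m³/s.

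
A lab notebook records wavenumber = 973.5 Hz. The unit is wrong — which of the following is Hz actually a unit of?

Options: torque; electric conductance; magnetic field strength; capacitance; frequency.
frequency

wavenumber should have units dimensionally equivalent to 1 / m (e.g. 1/m).
The given unit 'Hz' reduces to 1 / s. Of the listed options, that is the dimensionality of frequency.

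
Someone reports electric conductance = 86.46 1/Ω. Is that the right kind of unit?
Yes

electric conductance has SI base units: A^2 * s^3 / (kg * m^2)
1/Ω reduces to the same SI base units, so it is a valid unit for electric conductance.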